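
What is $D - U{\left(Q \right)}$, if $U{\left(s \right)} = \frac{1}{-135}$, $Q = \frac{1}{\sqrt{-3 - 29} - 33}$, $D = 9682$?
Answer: $\frac{1307071}{135} \approx 9682.0$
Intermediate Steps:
$Q = \frac{1}{-33 + 4 i \sqrt{2}}$ ($Q = \frac{1}{\sqrt{-32} - 33} = \frac{1}{4 i \sqrt{2} - 33} = \frac{1}{-33 + 4 i \sqrt{2}} \approx -0.029438 - 0.0050463 i$)
$U{\left(s \right)} = - \frac{1}{135}$
$D - U{\left(Q \right)} = 9682 - - \frac{1}{135} = 9682 + \frac{1}{135} = \frac{1307071}{135}$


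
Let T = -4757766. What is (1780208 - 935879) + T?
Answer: -3913437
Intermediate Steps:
(1780208 - 935879) + T = (1780208 - 935879) - 4757766 = 844329 - 4757766 = -3913437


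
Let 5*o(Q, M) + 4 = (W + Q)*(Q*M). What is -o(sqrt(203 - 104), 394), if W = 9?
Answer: -39002/5 - 10638*sqrt(11)/5 ≈ -14857.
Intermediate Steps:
o(Q, M) = -4/5 + M*Q*(9 + Q)/5 (o(Q, M) = -4/5 + ((9 + Q)*(Q*M))/5 = -4/5 + ((9 + Q)*(M*Q))/5 = -4/5 + (M*Q*(9 + Q))/5 = -4/5 + M*Q*(9 + Q)/5)
-o(sqrt(203 - 104), 394) = -(-4/5 + (1/5)*394*(sqrt(203 - 104))**2 + (9/5)*394*sqrt(203 - 104)) = -(-4/5 + (1/5)*394*(sqrt(99))**2 + (9/5)*394*sqrt(99)) = -(-4/5 + (1/5)*394*(3*sqrt(11))**2 + (9/5)*394*(3*sqrt(11))) = -(-4/5 + (1/5)*394*99 + 10638*sqrt(11)/5) = -(-4/5 + 39006/5 + 10638*sqrt(11)/5) = -(39002/5 + 10638*sqrt(11)/5) = -39002/5 - 10638*sqrt(11)/5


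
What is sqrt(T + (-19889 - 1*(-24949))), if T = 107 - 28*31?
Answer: sqrt(4299) ≈ 65.567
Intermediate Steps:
T = -761 (T = 107 - 868 = -761)
sqrt(T + (-19889 - 1*(-24949))) = sqrt(-761 + (-19889 - 1*(-24949))) = sqrt(-761 + (-19889 + 24949)) = sqrt(-761 + 5060) = sqrt(4299)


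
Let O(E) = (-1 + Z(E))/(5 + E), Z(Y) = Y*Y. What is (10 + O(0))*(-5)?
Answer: -49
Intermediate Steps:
Z(Y) = Y²
O(E) = (-1 + E²)/(5 + E)
(10 + O(0))*(-5) = (10 + (-1 + 0²)/(5 + 0))*(-5) = (10 + (-1 + 0)/5)*(-5) = (10 + (⅕)*(-1))*(-5) = (10 - ⅕)*(-5) = (49/5)*(-5) = -49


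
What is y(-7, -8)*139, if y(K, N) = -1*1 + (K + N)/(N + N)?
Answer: -139/16 ≈ -8.6875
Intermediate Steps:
y(K, N) = -1 + (K + N)/(2*N) (y(K, N) = -1 + (K + N)/((2*N)) = -1 + (K + N)*(1/(2*N)) = -1 + (K + N)/(2*N))
y(-7, -8)*139 = ((½)*(-7 - 1*(-8))/(-8))*139 = ((½)*(-⅛)*(-7 + 8))*139 = ((½)*(-⅛)*1)*139 = -1/16*139 = -139/16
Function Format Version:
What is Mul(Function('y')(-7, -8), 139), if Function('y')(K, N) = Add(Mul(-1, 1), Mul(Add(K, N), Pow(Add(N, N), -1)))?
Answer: Rational(-139, 16) ≈ -8.6875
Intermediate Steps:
Function('y')(K, N) = Add(-1, Mul(Rational(1, 2), Pow(N, -1), Add(K, N))) (Function('y')(K, N) = Add(-1, Mul(Add(K, N), Pow(Mul(2, N), -1))) = Add(-1, Mul(Add(K, N), Mul(Rational(1, 2), Pow(N, -1)))) = Add(-1, Mul(Rational(1, 2), Pow(N, -1), Add(K, N))))
Mul(Function('y')(-7, -8), 139) = Mul(Mul(Rational(1, 2), Pow(-8, -1), Add(-7, Mul(-1, -8))), 139) = Mul(Mul(Rational(1, 2), Rational(-1, 8), Add(-7, 8)), 139) = Mul(Mul(Rational(1, 2), Rational(-1, 8), 1), 139) = Mul(Rational(-1, 16), 139) = Rational(-139, 16)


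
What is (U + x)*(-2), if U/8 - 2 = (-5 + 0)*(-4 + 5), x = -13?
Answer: 74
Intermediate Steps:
U = -24 (U = 16 + 8*((-5 + 0)*(-4 + 5)) = 16 + 8*(-5*1) = 16 + 8*(-5) = 16 - 40 = -24)
(U + x)*(-2) = (-24 - 13)*(-2) = -37*(-2) = 74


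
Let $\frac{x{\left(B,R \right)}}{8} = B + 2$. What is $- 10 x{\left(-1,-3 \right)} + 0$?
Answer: $-80$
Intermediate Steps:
$x{\left(B,R \right)} = 16 + 8 B$ ($x{\left(B,R \right)} = 8 \left(B + 2\right) = 8 \left(2 + B\right) = 16 + 8 B$)
$- 10 x{\left(-1,-3 \right)} + 0 = - 10 \left(16 + 8 \left(-1\right)\right) + 0 = - 10 \left(16 - 8\right) + 0 = \left(-10\right) 8 + 0 = -80 + 0 = -80$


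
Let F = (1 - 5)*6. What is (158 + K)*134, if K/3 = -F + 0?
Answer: 30820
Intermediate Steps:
F = -24 (F = -4*6 = -24)
K = 72 (K = 3*(-1*(-24) + 0) = 3*(24 + 0) = 3*24 = 72)
(158 + K)*134 = (158 + 72)*134 = 230*134 = 30820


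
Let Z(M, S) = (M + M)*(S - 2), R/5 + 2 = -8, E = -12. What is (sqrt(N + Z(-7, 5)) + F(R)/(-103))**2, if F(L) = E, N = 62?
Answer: 212324/10609 + 48*sqrt(5)/103 ≈ 21.056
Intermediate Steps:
R = -50 (R = -10 + 5*(-8) = -10 - 40 = -50)
F(L) = -12
Z(M, S) = 2*M*(-2 + S) (Z(M, S) = (2*M)*(-2 + S) = 2*M*(-2 + S))
(sqrt(N + Z(-7, 5)) + F(R)/(-103))**2 = (sqrt(62 + 2*(-7)*(-2 + 5)) - 12/(-103))**2 = (sqrt(62 + 2*(-7)*3) - 12*(-1/103))**2 = (sqrt(62 - 42) + 12/103)**2 = (sqrt(20) + 12/103)**2 = (2*sqrt(5) + 12/103)**2 = (12/103 + 2*sqrt(5))**2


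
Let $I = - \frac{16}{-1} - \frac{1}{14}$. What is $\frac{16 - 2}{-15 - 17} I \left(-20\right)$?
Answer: $\frac{1115}{8} \approx 139.38$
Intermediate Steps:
$I = \frac{223}{14}$ ($I = \left(-16\right) \left(-1\right) - \frac{1}{14} = 16 - \frac{1}{14} = \frac{223}{14} \approx 15.929$)
$\frac{16 - 2}{-15 - 17} I \left(-20\right) = \frac{16 - 2}{-15 - 17} \cdot \frac{223}{14} \left(-20\right) = \frac{14}{-32} \cdot \frac{223}{14} \left(-20\right) = 14 \left(- \frac{1}{32}\right) \frac{223}{14} \left(-20\right) = \left(- \frac{7}{16}\right) \frac{223}{14} \left(-20\right) = \left(- \frac{223}{32}\right) \left(-20\right) = \frac{1115}{8}$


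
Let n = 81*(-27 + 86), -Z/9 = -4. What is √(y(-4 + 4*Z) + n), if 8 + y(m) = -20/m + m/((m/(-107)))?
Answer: √228529/7 ≈ 68.292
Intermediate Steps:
Z = 36 (Z = -9*(-4) = 36)
n = 4779 (n = 81*59 = 4779)
y(m) = -115 - 20/m (y(m) = -8 + (-20/m + m/((m/(-107)))) = -8 + (-20/m + m/((m*(-1/107)))) = -8 + (-20/m + m/((-m/107))) = -8 + (-20/m + m*(-107/m)) = -8 + (-20/m - 107) = -8 + (-107 - 20/m) = -115 - 20/m)
√(y(-4 + 4*Z) + n) = √((-115 - 20/(-4 + 4*36)) + 4779) = √((-115 - 20/(-4 + 144)) + 4779) = √((-115 - 20/140) + 4779) = √((-115 - 20*1/140) + 4779) = √((-115 - ⅐) + 4779) = √(-806/7 + 4779) = √(32647/7) = √228529/7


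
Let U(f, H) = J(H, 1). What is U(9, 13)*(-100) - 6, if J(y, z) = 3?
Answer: -306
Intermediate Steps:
U(f, H) = 3
U(9, 13)*(-100) - 6 = 3*(-100) - 6 = -300 - 6 = -306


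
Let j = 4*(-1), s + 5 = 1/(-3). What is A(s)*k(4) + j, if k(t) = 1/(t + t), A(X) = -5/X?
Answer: -497/128 ≈ -3.8828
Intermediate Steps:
s = -16/3 (s = -5 + 1/(-3) = -5 + 1*(-⅓) = -5 - ⅓ = -16/3 ≈ -5.3333)
k(t) = 1/(2*t)
j = -4
A(s)*k(4) + j = (-5/(-16/3))*((½)/4) - 4 = (-5*(-3/16))*((½)*(¼)) - 4 = (15/16)*(⅛) - 4 = 15/128 - 4 = -497/128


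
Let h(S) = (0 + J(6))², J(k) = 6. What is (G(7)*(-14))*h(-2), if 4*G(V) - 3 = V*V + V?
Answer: -7434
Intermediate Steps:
G(V) = ¾ + V/4 + V²/4 (G(V) = ¾ + (V*V + V)/4 = ¾ + (V² + V)/4 = ¾ + (V + V²)/4 = ¾ + (V/4 + V²/4) = ¾ + V/4 + V²/4)
h(S) = 36 (h(S) = (0 + 6)² = 6² = 36)
(G(7)*(-14))*h(-2) = ((¾ + (¼)*7 + (¼)*7²)*(-14))*36 = ((¾ + 7/4 + (¼)*49)*(-14))*36 = ((¾ + 7/4 + 49/4)*(-14))*36 = ((59/4)*(-14))*36 = -413/2*36 = -7434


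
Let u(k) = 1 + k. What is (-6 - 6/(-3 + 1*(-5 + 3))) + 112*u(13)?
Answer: 7816/5 ≈ 1563.2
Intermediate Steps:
(-6 - 6/(-3 + 1*(-5 + 3))) + 112*u(13) = (-6 - 6/(-3 + 1*(-5 + 3))) + 112*(1 + 13) = (-6 - 6/(-3 + 1*(-2))) + 112*14 = (-6 - 6/(-3 - 2)) + 1568 = (-6 - 6/(-5)) + 1568 = (-6 - 6*(-1/5)) + 1568 = (-6 + 6/5) + 1568 = -24/5 + 1568 = 7816/5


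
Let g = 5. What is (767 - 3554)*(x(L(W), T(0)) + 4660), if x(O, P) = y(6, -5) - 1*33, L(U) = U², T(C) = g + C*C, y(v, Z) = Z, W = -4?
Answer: -12881514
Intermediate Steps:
T(C) = 5 + C² (T(C) = 5 + C*C = 5 + C²)
x(O, P) = -38 (x(O, P) = -5 - 1*33 = -5 - 33 = -38)
(767 - 3554)*(x(L(W), T(0)) + 4660) = (767 - 3554)*(-38 + 4660) = -2787*4622 = -12881514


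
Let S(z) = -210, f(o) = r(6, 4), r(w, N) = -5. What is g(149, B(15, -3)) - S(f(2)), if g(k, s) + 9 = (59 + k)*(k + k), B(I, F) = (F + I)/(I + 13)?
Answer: 62185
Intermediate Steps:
B(I, F) = (F + I)/(13 + I)
f(o) = -5
g(k, s) = -9 + 2*k*(59 + k) (g(k, s) = -9 + (59 + k)*(k + k) = -9 + (59 + k)*(2*k) = -9 + 2*k*(59 + k))
g(149, B(15, -3)) - S(f(2)) = (-9 + 2*149² + 118*149) - 1*(-210) = (-9 + 2*22201 + 17582) + 210 = (-9 + 44402 + 17582) + 210 = 61975 + 210 = 62185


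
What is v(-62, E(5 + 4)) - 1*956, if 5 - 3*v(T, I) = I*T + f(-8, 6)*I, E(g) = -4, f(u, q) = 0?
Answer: -1037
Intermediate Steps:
v(T, I) = 5/3 - I*T/3 (v(T, I) = 5/3 - (I*T + 0*I)/3 = 5/3 - (I*T + 0)/3 = 5/3 - I*T/3)
v(-62, E(5 + 4)) - 1*956 = (5/3 - ⅓*(-4)*(-62)) - 1*956 = (5/3 - 248/3) - 956 = -81 - 956 = -1037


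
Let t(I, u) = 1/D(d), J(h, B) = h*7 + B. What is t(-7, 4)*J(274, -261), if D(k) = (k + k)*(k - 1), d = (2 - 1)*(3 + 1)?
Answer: 1657/24 ≈ 69.042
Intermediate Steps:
d = 4 (d = 1*4 = 4)
J(h, B) = B + 7*h (J(h, B) = 7*h + B = B + 7*h)
D(k) = 2*k*(-1 + k) (D(k) = (2*k)*(-1 + k) = 2*k*(-1 + k))
t(I, u) = 1/24 (t(I, u) = 1/(2*4*(-1 + 4)) = 1/(2*4*3) = 1/24)
t(-7, 4)*J(274, -261) = (-261 + 7*274)/24 = (-261 + 1918)/24 = (1/24)*1657 = 1657/24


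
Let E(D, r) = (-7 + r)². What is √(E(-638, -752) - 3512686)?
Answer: I*√2936605 ≈ 1713.7*I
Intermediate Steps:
√(E(-638, -752) - 3512686) = √((-7 - 752)² - 3512686) = √((-759)² - 3512686) = √(576081 - 3512686) = √(-2936605) = I*√2936605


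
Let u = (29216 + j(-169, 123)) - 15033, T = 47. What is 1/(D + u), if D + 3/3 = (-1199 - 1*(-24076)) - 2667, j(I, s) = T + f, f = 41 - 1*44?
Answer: 1/34436 ≈ 2.9039e-5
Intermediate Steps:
f = -3 (f = 41 - 44 = -3)
j(I, s) = 44 (j(I, s) = 47 - 3 = 44)
D = 20209 (D = -1 + ((-1199 - 1*(-24076)) - 2667) = -1 + ((-1199 + 24076) - 2667) = -1 + (22877 - 2667) = -1 + 20210 = 20209)
u = 14227 (u = (29216 + 44) - 15033 = 29260 - 15033 = 14227)
1/(D + u) = 1/(20209 + 14227) = 1/34436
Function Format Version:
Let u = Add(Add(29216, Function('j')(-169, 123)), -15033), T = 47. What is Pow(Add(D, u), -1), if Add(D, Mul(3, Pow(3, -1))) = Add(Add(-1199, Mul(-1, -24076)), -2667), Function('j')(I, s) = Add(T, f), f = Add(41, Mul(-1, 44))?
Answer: Rational(1, 34436) ≈ 2.9039e-5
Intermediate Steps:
f = -3 (f = Add(41, -44) = -3)
Function('j')(I, s) = 44 (Function('j')(I, s) = Add(47, -3) = 44)
D = 20209 (D = Add(-1, Add(Add(-1199, Mul(-1, -24076)), -2667)) = Add(-1, Add(Add(-1199, 24076), -2667)) = Add(-1, Add(22877, -2667)) = Add(-1, 20210) = 20209)
u = 14227 (u = Add(Add(29216, 44), -15033) = Add(29260, -15033) = 14227)
Pow(Add(D, u), -1) = Pow(Add(20209, 14227), -1) = Pow(34436, -1) = Rational(1, 34436)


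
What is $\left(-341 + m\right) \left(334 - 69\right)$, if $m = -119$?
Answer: $-121900$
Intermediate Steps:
$\left(-341 + m\right) \left(334 - 69\right) = \left(-341 - 119\right) \left(334 - 69\right) = \left(-460\right) 265 = -121900$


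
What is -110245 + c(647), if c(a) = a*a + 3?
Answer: 308367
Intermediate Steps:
c(a) = 3 + a² (c(a) = a² + 3 = 3 + a²)
-110245 + c(647) = -110245 + (3 + 647²) = -110245 + (3 + 418609) = -110245 + 418612 = 308367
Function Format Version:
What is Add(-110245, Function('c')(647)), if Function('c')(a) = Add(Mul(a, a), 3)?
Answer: 308367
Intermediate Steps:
Function('c')(a) = Add(3, Pow(a, 2)) (Function('c')(a) = Add(Pow(a, 2), 3) = Add(3, Pow(a, 2)))
Add(-110245, Function('c')(647)) = Add(-110245, Add(3, Pow(647, 2))) = Add(-110245, Add(3, 418609)) = Add(-110245, 418612) = 308367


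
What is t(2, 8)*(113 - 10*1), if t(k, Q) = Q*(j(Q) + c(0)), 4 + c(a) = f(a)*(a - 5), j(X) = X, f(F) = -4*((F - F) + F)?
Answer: 3296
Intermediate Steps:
f(F) = -4*F (f(F) = -4*(0 + F) = -4*F)
c(a) = -4 - 4*a*(-5 + a) (c(a) = -4 + (-4*a)*(a - 5) = -4 + (-4*a)*(-5 + a) = -4 - 4*a*(-5 + a))
t(k, Q) = Q*(-4 + Q) (t(k, Q) = Q*(Q + (-4 - 4*0² + 20*0)) = Q*(Q + (-4 - 4*0 + 0)) = Q*(Q + (-4 + 0 + 0)) = Q*(Q - 4) = Q*(-4 + Q))
t(2, 8)*(113 - 10*1) = (8*(-4 + 8))*(113 - 10*1) = (8*4)*(113 - 10) = 32*103 = 3296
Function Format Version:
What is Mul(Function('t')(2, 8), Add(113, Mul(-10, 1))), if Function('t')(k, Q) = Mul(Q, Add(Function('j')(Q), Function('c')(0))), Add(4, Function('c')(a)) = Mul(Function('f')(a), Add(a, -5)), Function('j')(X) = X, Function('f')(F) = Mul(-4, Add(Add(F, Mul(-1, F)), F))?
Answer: 3296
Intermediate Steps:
Function('f')(F) = Mul(-4, F) (Function('f')(F) = Mul(-4, Add(0, F)) = Mul(-4, F))
Function('c')(a) = Add(-4, Mul(-4, a, Add(-5, a))) (Function('c')(a) = Add(-4, Mul(Mul(-4, a), Add(a, -5))) = Add(-4, Mul(Mul(-4, a), Add(-5, a))) = Add(-4, Mul(-4, a, Add(-5, a))))
Function('t')(k, Q) = Mul(Q, Add(-4, Q)) (Function('t')(k, Q) = Mul(Q, Add(Q, Add(-4, Mul(-4, Pow(0, 2)), Mul(20, 0)))) = Mul(Q, Add(Q, Add(-4, Mul(-4, 0), 0))) = Mul(Q, Add(Q, Add(-4, 0, 0))) = Mul(Q, Add(Q, -4)) = Mul(Q, Add(-4, Q)))
Mul(Function('t')(2, 8), Add(113, Mul(-10, 1))) = Mul(Mul(8, Add(-4, 8)), Add(113, Mul(-10, 1))) = Mul(Mul(8, 4), Add(113, -10)) = Mul(32, 103) = 3296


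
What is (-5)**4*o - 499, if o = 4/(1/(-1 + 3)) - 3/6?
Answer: 8377/2 ≈ 4188.5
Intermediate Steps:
o = 15/2 (o = 4/(1/2) - 3*1/6 = 4/(1/2) - 1/2 = 4*2 - 1/2 = 8 - 1/2 = 15/2 ≈ 7.5000)
(-5)**4*o - 499 = (-5)**4*(15/2) - 499 = 625*(15/2) - 499 = 9375/2 - 499 = 8377/2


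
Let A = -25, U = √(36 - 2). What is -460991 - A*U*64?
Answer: -460991 + 1600*√34 ≈ -4.5166e+5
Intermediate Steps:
U = √34 ≈ 5.8309
-460991 - A*U*64 = -460991 - (-25*√34)*64 = -460991 - (-1600)*√34 = -460991 + 1600*√34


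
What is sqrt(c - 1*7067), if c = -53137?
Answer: 2*I*sqrt(15051) ≈ 245.36*I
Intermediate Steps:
sqrt(c - 1*7067) = sqrt(-53137 - 1*7067) = sqrt(-53137 - 7067) = sqrt(-60204) = 2*I*sqrt(15051)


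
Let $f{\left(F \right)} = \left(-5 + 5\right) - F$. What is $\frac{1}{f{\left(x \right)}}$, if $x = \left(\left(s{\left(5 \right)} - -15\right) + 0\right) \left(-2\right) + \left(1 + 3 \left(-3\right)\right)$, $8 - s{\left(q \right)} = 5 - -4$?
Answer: $\frac{1}{36} \approx 0.027778$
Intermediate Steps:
$s{\left(q \right)} = -1$ ($s{\left(q \right)} = 8 - \left(5 - -4\right) = 8 - \left(5 + 4\right) = 8 - 9 = -1$)
$x = -36$ ($x = \left(\left(-1 - -15\right) + 0\right) \left(-2\right) + \left(1 + 3 \left(-3\right)\right) = \left(\left(-1 + 15\right) + 0\right) \left(-2\right) + \left(1 - 9\right) = \left(14 + 0\right) \left(-2\right) - 8 = 14 \left(-2\right) - 8 = -28 - 8 = -36$)
$f{\left(F \right)} = - F$ ($f{\left(F \right)} = 0 - F = - F$)
$\frac{1}{f{\left(x \right)}} = \frac{1}{\left(-1\right) \left(-36\right)} = \frac{1}{36}$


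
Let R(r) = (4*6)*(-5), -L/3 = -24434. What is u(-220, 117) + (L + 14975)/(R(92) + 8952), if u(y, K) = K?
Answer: 1121621/8832 ≈ 127.00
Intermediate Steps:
L = 73302 (L = -3*(-24434) = 73302)
R(r) = -120 (R(r) = 24*(-5) = -120)
u(-220, 117) + (L + 14975)/(R(92) + 8952) = 117 + (73302 + 14975)/(-120 + 8952) = 117 + 88277/8832 = 1121621/8832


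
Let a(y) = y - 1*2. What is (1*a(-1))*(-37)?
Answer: 111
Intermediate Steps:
a(y) = -2 + y (a(y) = y - 2 = -2 + y)
(1*a(-1))*(-37) = (1*(-2 - 1))*(-37) = (1*(-3))*(-37) = -3*(-37) = 111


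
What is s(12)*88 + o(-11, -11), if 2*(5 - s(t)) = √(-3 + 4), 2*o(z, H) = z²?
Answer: 913/2 ≈ 456.50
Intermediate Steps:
o(z, H) = z²/2
s(t) = 9/2 (s(t) = 5 - √(-3 + 4)/2 = 5 - √1/2 = 5 - ½*1 = 5 - ½ = 9/2)
s(12)*88 + o(-11, -11) = (9/2)*88 + (½)*(-11)² = 396 + (½)*121 = 396 + 121/2 = 913/2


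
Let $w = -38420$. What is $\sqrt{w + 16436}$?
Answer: $4 i \sqrt{1374} \approx 148.27 i$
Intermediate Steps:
$\sqrt{w + 16436} = \sqrt{-38420 + 16436} = \sqrt{-21984} = 4 i \sqrt{1374}$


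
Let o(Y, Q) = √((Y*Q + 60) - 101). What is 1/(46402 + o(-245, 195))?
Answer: 23201/1076596710 - I*√11954/1076596710 ≈ 2.155e-5 - 1.0156e-7*I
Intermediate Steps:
o(Y, Q) = √(-41 + Q*Y) (o(Y, Q) = √((Q*Y + 60) - 101) = √((60 + Q*Y) - 101) = √(-41 + Q*Y))
1/(46402 + o(-245, 195)) = 1/(46402 + √(-41 + 195*(-245))) = 1/(46402 + √(-41 - 47775)) = 1/(46402 + √(-47816)) = 1/(46402 + 2*I*√11954)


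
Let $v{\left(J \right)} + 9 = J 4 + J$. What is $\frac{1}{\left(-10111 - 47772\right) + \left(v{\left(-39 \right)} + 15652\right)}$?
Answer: $- \frac{1}{42435} \approx -2.3565 \cdot 10^{-5}$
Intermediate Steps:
$v{\left(J \right)} = -9 + 5 J$ ($v{\left(J \right)} = -9 + \left(J 4 + J\right) = -9 + \left(4 J + J\right) = -9 + 5 J$)
$\frac{1}{\left(-10111 - 47772\right) + \left(v{\left(-39 \right)} + 15652\right)} = \frac{1}{\left(-10111 - 47772\right) + \left(\left(-9 + 5 \left(-39\right)\right) + 15652\right)} = \frac{1}{\left(-10111 - 47772\right) + \left(\left(-9 - 195\right) + 15652\right)} = \frac{1}{-57883 + \left(-204 + 15652\right)} = \frac{1}{-57883 + 15448} = \frac{1}{-42435} = - \frac{1}{42435}$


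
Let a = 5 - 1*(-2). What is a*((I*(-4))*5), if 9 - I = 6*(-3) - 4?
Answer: -4340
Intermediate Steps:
I = 31 (I = 9 - (6*(-3) - 4) = 9 - (-18 - 4) = 9 - 1*(-22) = 9 + 22 = 31)
a = 7 (a = 5 + 2 = 7)
a*((I*(-4))*5) = 7*((31*(-4))*5) = 7*(-124*5) = 7*(-620) = -4340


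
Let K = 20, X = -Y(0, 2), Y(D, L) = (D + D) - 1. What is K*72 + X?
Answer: 1441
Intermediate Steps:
Y(D, L) = -1 + 2*D (Y(D, L) = 2*D - 1 = -1 + 2*D)
X = 1 (X = -(-1 + 2*0) = -(-1 + 0) = -1*(-1) = 1)
K*72 + X = 20*72 + 1 = 1440 + 1 = 1441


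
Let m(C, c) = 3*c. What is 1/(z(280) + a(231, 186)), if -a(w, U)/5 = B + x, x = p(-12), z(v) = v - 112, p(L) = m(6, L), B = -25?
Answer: 1/473 ≈ 0.0021142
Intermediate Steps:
p(L) = 3*L
z(v) = -112 + v
x = -36 (x = 3*(-12) = -36)
a(w, U) = 305 (a(w, U) = -5*(-25 - 36) = -5*(-61) = 305)
1/(z(280) + a(231, 186)) = 1/((-112 + 280) + 305) = 1/(168 + 305) = 1/473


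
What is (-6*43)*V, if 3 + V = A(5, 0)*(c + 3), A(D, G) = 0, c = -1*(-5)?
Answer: 774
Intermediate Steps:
c = 5
V = -3 (V = -3 + 0*(5 + 3) = -3 + 0*8 = -3 + 0 = -3)
(-6*43)*V = -6*43*(-3) = -258*(-3) = 774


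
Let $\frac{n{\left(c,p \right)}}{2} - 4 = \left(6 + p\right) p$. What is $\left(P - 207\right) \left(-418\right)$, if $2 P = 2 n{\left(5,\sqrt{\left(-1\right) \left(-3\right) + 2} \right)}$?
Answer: $79002 - 5016 \sqrt{5} \approx 67786.0$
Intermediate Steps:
$n{\left(c,p \right)} = 8 + 2 p \left(6 + p\right)$ ($n{\left(c,p \right)} = 8 + 2 \left(6 + p\right) p = 8 + 2 p \left(6 + p\right)$)
$P = 18 + 12 \sqrt{5}$ ($P = \frac{2 \left(8 + 2 \left(\sqrt{\left(-1\right) \left(-3\right) + 2}\right)^{2} + 12 \sqrt{\left(-1\right) \left(-3\right) + 2}\right)}{2} = \frac{2 \left(8 + 2 \left(\sqrt{3 + 2}\right)^{2} + 12 \sqrt{3 + 2}\right)}{2} = \frac{2 \left(8 + 2 \left(\sqrt{5}\right)^{2} + 12 \sqrt{5}\right)}{2} = \frac{2 \left(8 + 2 \cdot 5 + 12 \sqrt{5}\right)}{2} = \frac{2 \left(8 + 10 + 12 \sqrt{5}\right)}{2} = \frac{2 \left(18 + 12 \sqrt{5}\right)}{2} = \frac{36 + 24 \sqrt{5}}{2} = 18 + 12 \sqrt{5} \approx 44.833$)
$\left(P - 207\right) \left(-418\right) = \left(\left(18 + 12 \sqrt{5}\right) - 207\right) \left(-418\right) = \left(-189 + 12 \sqrt{5}\right) \left(-418\right) = 79002 - 5016 \sqrt{5}$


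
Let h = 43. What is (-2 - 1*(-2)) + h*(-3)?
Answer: -129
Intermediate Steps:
(-2 - 1*(-2)) + h*(-3) = (-2 - 1*(-2)) + 43*(-3) = (-2 + 2) - 129 = 0 - 129 = -129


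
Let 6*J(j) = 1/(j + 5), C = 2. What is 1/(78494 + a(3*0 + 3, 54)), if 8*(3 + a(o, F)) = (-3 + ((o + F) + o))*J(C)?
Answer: 112/8791011 ≈ 1.2740e-5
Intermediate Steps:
J(j) = 1/(6*(5 + j)) (J(j) = 1/(6*(j + 5)) = 1/(6*(5 + j)))
a(o, F) = -337/112 + o/168 + F/336 (a(o, F) = -3 + ((-3 + ((o + F) + o))*(1/(6*(5 + 2))))/8 = -3 + ((-3 + ((F + o) + o))*((⅙)/7))/8 = -3 + ((-3 + (F + 2*o))*((⅙)*(⅐)))/8 = -3 + ((-3 + F + 2*o)*(1/42))/8 = -3 + (-1/14 + o/21 + F/42)/8 = -3 + (-1/112 + o/168 + F/336) = -337/112 + o/168 + F/336)
1/(78494 + a(3*0 + 3, 54)) = 1/(78494 + (-337/112 + (3*0 + 3)/168 + (1/336)*54)) = 1/(78494 + (-337/112 + (0 + 3)/168 + 9/56)) = 1/(78494 + (-337/112 + (1/168)*3 + 9/56)) = 1/(78494 + (-337/112 + 1/56 + 9/56)) = 1/(78494 - 317/112) = 1/(8791011/112) = 112/8791011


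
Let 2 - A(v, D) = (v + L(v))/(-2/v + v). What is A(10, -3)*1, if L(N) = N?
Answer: -2/49 ≈ -0.040816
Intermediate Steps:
A(v, D) = 2 - 2*v/(v - 2/v) (A(v, D) = 2 - (v + v)/(-2/v + v) = 2 - 2*v/(v - 2/v))
A(10, -3)*1 = -4/(-2 + 10²)*1 = -4/(-2 + 100)*1 = -4/98*1 = -4*1/98*1 = -2/49*1 = -2/49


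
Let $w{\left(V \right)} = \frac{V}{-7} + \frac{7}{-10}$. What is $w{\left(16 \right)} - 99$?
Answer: $- \frac{7139}{70} \approx -101.99$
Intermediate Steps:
$w{\left(V \right)} = - \frac{7}{10} - \frac{V}{7}$ ($w{\left(V \right)} = V \left(- \frac{1}{7}\right) + 7 \left(- \frac{1}{10}\right) = - \frac{V}{7} - \frac{7}{10} = - \frac{7}{10} - \frac{V}{7}$)
$w{\left(16 \right)} - 99 = \left(- \frac{7}{10} - \frac{16}{7}\right) - 99 = - \frac{209}{70} - 99 = - \frac{7139}{70}$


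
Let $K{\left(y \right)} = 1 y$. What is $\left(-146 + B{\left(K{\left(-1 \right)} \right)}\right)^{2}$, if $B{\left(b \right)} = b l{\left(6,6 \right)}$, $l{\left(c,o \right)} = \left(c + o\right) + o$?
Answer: $26896$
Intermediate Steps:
$l{\left(c,o \right)} = c + 2 o$
$K{\left(y \right)} = y$
$B{\left(b \right)} = 18 b$ ($B{\left(b \right)} = b \left(6 + 2 \cdot 6\right) = b \left(6 + 12\right) = b 18 = 18 b$)
$\left(-146 + B{\left(K{\left(-1 \right)} \right)}\right)^{2} = \left(-146 + 18 \left(-1\right)\right)^{2} = \left(-146 - 18\right)^{2} = \left(-164\right)^{2} = 26896$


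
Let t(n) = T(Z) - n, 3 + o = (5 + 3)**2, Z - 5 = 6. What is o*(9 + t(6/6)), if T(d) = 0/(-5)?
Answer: 488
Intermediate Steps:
Z = 11 (Z = 5 + 6 = 11)
T(d) = 0 (T(d) = 0*(-1/5) = 0)
o = 61 (o = -3 + (5 + 3)**2 = -3 + 8**2 = -3 + 64 = 61)
t(n) = -n (t(n) = 0 - n = -n)
o*(9 + t(6/6)) = 61*(9 - 6/6) = 61*(9 - 1*1) = 61*(9 - 1) = 61*8 = 488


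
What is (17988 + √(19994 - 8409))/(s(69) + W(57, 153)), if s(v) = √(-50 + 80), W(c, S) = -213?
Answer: -(17988 + √11585)/(213 - √30) ≈ -87.198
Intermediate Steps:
s(v) = √30
(17988 + √(19994 - 8409))/(s(69) + W(57, 153)) = (17988 + √(19994 - 8409))/(√30 - 213) = (17988 + √11585)/(-213 + √30)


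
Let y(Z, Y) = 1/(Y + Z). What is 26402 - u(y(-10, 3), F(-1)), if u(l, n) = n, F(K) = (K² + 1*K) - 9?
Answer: 26411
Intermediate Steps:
F(K) = -9 + K + K² (F(K) = (K² + K) - 9 = (K + K²) - 9 = -9 + K + K²)
26402 - u(y(-10, 3), F(-1)) = 26402 - (-9 - 1 + (-1)²) = 26402 - (-9 - 1 + 1) = 26402 - 1*(-9) = 26402 + 9 = 26411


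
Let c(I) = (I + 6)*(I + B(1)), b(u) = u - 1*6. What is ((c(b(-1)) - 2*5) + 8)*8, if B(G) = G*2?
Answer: 24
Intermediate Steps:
b(u) = -6 + u (b(u) = u - 6 = -6 + u)
B(G) = 2*G
c(I) = (2 + I)*(6 + I) (c(I) = (I + 6)*(I + 2*1) = (6 + I)*(I + 2) = (6 + I)*(2 + I) = (2 + I)*(6 + I))
((c(b(-1)) - 2*5) + 8)*8 = (((12 + (-6 - 1)² + 8*(-6 - 1)) - 2*5) + 8)*8 = (((12 + (-7)² + 8*(-7)) - 10) + 8)*8 = (((12 + 49 - 56) - 10) + 8)*8 = ((5 - 10) + 8)*8 = (-5 + 8)*8 = 3*8 = 24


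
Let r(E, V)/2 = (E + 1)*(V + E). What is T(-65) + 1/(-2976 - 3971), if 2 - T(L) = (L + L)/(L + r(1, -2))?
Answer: 55507/479343 ≈ 0.11580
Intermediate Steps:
r(E, V) = 2*(1 + E)*(E + V) (r(E, V) = 2*((E + 1)*(V + E)) = 2*((1 + E)*(E + V)) = 2*(1 + E)*(E + V))
T(L) = 2 - 2*L/(-4 + L) (T(L) = 2 - (L + L)/(L + (2*1 + 2*(-2) + 2*1² + 2*1*(-2))) = 2 - 2*L/(L + (2 - 4 + 2*1 - 4)) = 2 - 2*L/(L + (2 - 4 + 2 - 4)) = 2 - 2*L/(L - 4) = 2 - 2*L/(-4 + L))
T(-65) + 1/(-2976 - 3971) = -8/(-4 - 65) + 1/(-2976 - 3971) = -8/(-69) + 1/(-6947) = -8*(-1/69) - 1/6947 = 8/69 - 1/6947 = 55507/479343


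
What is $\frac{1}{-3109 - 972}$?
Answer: $- \frac{1}{4081} \approx -0.00024504$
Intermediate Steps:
$\frac{1}{-3109 - 972} = \frac{1}{-4081} = - \frac{1}{4081}$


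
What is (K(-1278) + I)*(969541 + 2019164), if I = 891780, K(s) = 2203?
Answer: 2671851462015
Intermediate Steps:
(K(-1278) + I)*(969541 + 2019164) = (2203 + 891780)*(969541 + 2019164) = 893983*2988705 = 2671851462015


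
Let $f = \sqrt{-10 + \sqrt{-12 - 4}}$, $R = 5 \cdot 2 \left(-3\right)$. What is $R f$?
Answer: $- 30 \sqrt{-10 + 4 i} \approx -18.618 - 96.678 i$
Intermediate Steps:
$R = -30$ ($R = 10 \left(-3\right) = -30$)
$f = \sqrt{-10 + 4 i}$ ($f = \sqrt{-10 + \sqrt{-16}} = \sqrt{-10 + 4 i} \approx 0.62062 + 3.2226 i$)
$R f = - 30 \sqrt{-10 + 4 i}$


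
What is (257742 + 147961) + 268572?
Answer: 674275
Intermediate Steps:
(257742 + 147961) + 268572 = 405703 + 268572 = 674275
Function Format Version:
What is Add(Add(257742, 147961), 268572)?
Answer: 674275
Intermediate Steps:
Add(Add(257742, 147961), 268572) = Add(405703, 268572) = 674275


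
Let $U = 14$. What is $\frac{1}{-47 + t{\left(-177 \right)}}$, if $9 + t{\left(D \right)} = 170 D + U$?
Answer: $- \frac{1}{30132} \approx -3.3187 \cdot 10^{-5}$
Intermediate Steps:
$t{\left(D \right)} = 5 + 170 D$ ($t{\left(D \right)} = -9 + \left(170 D + 14\right) = -9 + \left(14 + 170 D\right) = 5 + 170 D$)
$\frac{1}{-47 + t{\left(-177 \right)}} = \frac{1}{-47 + \left(5 + 170 \left(-177\right)\right)} = \frac{1}{-47 + \left(5 - 30090\right)} = \frac{1}{-47 - 30085} = \frac{1}{-30132} = - \frac{1}{30132}$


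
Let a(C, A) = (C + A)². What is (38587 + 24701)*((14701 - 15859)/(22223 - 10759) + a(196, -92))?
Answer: 980912309526/1433 ≈ 6.8452e+8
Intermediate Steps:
a(C, A) = (A + C)²
(38587 + 24701)*((14701 - 15859)/(22223 - 10759) + a(196, -92)) = (38587 + 24701)*((14701 - 15859)/(22223 - 10759) + (-92 + 196)²) = 63288*(-1158/11464 + 104²) = 63288*(-1158*1/11464 + 10816) = 63288*(-579/5732 + 10816) = 63288*(61996733/5732) = 980912309526/1433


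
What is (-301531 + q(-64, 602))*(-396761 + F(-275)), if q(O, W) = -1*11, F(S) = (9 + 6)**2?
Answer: 119572258512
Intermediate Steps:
F(S) = 225 (F(S) = 15**2 = 225)
q(O, W) = -11
(-301531 + q(-64, 602))*(-396761 + F(-275)) = (-301531 - 11)*(-396761 + 225) = -301542*(-396536) = 119572258512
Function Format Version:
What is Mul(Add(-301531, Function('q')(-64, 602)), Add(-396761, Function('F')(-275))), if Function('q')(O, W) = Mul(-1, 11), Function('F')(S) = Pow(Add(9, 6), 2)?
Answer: 119572258512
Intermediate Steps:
Function('F')(S) = 225 (Function('F')(S) = Pow(15, 2) = 225)
Function('q')(O, W) = -11
Mul(Add(-301531, Function('q')(-64, 602)), Add(-396761, Function('F')(-275))) = Mul(Add(-301531, -11), Add(-396761, 225)) = Mul(-301542, -396536) = 119572258512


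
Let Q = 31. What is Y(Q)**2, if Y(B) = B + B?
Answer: 3844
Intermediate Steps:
Y(B) = 2*B
Y(Q)**2 = (2*31)**2 = 62**2 = 3844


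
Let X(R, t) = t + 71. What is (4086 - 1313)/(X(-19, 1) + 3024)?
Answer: 2773/3096 ≈ 0.89567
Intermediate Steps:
X(R, t) = 71 + t
(4086 - 1313)/(X(-19, 1) + 3024) = (4086 - 1313)/((71 + 1) + 3024) = 2773/(72 + 3024) = 2773/3096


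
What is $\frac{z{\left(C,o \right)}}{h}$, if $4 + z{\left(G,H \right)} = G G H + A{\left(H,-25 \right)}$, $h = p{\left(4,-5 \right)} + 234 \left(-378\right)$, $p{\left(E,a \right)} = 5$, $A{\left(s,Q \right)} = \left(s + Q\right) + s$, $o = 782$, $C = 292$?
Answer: $- \frac{66677983}{88447} \approx -753.88$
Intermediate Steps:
$A{\left(s,Q \right)} = Q + 2 s$ ($A{\left(s,Q \right)} = \left(Q + s\right) + s = Q + 2 s$)
$h = -88447$ ($h = 5 + 234 \left(-378\right) = 5 - 88452 = -88447$)
$z{\left(G,H \right)} = -29 + 2 H + H G^{2}$ ($z{\left(G,H \right)} = -4 + \left(G G H + \left(-25 + 2 H\right)\right) = -4 + \left(G^{2} H + \left(-25 + 2 H\right)\right) = -4 + \left(H G^{2} + \left(-25 + 2 H\right)\right) = -4 + \left(-25 + 2 H + H G^{2}\right) = -29 + 2 H + H G^{2}$)
$\frac{z{\left(C,o \right)}}{h} = \frac{-29 + 2 \cdot 782 + 782 \cdot 292^{2}}{-88447} = \left(-29 + 1564 + 782 \cdot 85264\right) \left(- \frac{1}{88447}\right) = \left(-29 + 1564 + 66676448\right) \left(- \frac{1}{88447}\right) = 66677983 \left(- \frac{1}{88447}\right) = - \frac{66677983}{88447}$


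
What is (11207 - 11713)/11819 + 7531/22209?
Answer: 77771135/262488171 ≈ 0.29628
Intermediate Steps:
(11207 - 11713)/11819 + 7531/22209 = -506*1/11819 + 7531*(1/22209) = -506/11819 + 7531/22209 = 77771135/262488171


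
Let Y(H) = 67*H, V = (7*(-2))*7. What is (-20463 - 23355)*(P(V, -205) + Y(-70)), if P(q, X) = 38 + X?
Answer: 212824026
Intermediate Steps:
V = -98 (V = -14*7 = -98)
(-20463 - 23355)*(P(V, -205) + Y(-70)) = (-20463 - 23355)*((38 - 205) + 67*(-70)) = -43818*(-167 - 4690) = -43818*(-4857) = 212824026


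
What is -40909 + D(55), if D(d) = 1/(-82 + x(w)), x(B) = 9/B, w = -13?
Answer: -43977188/1075 ≈ -40909.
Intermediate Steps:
D(d) = -13/1075 (D(d) = 1/(-82 + 9/(-13)) = 1/(-82 + 9*(-1/13)) = 1/(-82 - 9/13) = 1/(-1075/13) = -13/1075)
-40909 + D(55) = -40909 - 13/1075 = -43977188/1075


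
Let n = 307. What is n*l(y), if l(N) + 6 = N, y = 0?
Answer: -1842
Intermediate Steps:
l(N) = -6 + N
n*l(y) = 307*(-6 + 0) = 307*(-6) = -1842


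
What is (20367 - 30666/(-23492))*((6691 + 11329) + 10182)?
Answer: 3373609467615/5873 ≈ 5.7443e+8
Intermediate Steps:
(20367 - 30666/(-23492))*((6691 + 11329) + 10182) = (20367 - 30666*(-1/23492))*(18020 + 10182) = (20367 + 15333/11746)*28202 = (239246115/11746)*28202 = 3373609467615/5873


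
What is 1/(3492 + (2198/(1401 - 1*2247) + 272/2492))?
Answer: 263529/919587355 ≈ 0.00028657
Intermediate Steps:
1/(3492 + (2198/(1401 - 1*2247) + 272/2492)) = 1/(3492 + (2198/(1401 - 2247) + 272*(1/2492))) = 1/(3492 + (2198/(-846) + 68/623)) = 1/(3492 + (2198*(-1/846) + 68/623)) = 1/(3492 + (-1099/423 + 68/623)) = 1/(3492 - 655913/263529) = 1/(919587355/263529) = 263529/919587355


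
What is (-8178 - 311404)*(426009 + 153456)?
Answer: -185186583630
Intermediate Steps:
(-8178 - 311404)*(426009 + 153456) = -319582*579465 = -185186583630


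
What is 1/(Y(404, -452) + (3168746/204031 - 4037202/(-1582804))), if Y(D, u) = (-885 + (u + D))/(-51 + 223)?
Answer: 13886466565732/175760375224955 ≈ 0.079008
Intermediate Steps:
Y(D, u) = -885/172 + D/172 + u/172 (Y(D, u) = (-885 + (D + u))/172 = (-885 + D + u)*(1/172) = -885/172 + D/172 + u/172)
1/(Y(404, -452) + (3168746/204031 - 4037202/(-1582804))) = 1/((-885/172 + (1/172)*404 + (1/172)*(-452)) + (3168746/204031 - 4037202/(-1582804))) = 1/((-885/172 + 101/43 - 113/43) + (3168746*(1/204031) - 4037202*(-1/1582804))) = 1/(-933/172 + (3168746/204031 + 2018601/791402)) = 1/(-933/172 + 2919609102523/161470541462) = 1/(175760375224955/13886466565732) = 13886466565732/175760375224955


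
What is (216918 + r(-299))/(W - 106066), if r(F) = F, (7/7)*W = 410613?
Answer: 216619/304547 ≈ 0.71128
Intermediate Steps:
W = 410613
(216918 + r(-299))/(W - 106066) = (216918 - 299)/(410613 - 106066) = 216619/304547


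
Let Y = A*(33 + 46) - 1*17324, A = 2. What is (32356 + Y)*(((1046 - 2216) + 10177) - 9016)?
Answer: -136710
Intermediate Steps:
Y = -17166 (Y = 2*(33 + 46) - 1*17324 = 2*79 - 17324 = 158 - 17324 = -17166)
(32356 + Y)*(((1046 - 2216) + 10177) - 9016) = (32356 - 17166)*(((1046 - 2216) + 10177) - 9016) = 15190*((-1170 + 10177) - 9016) = 15190*(9007 - 9016) = 15190*(-9) = -136710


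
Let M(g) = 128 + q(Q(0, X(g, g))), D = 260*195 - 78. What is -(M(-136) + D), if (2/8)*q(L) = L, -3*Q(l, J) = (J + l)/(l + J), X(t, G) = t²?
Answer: -152246/3 ≈ -50749.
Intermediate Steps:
D = 50622 (D = 50700 - 78 = 50622)
Q(l, J) = -⅓ (Q(l, J) = -(J + l)/(3*(l + J)) = -(J + l)/(3*(J + l)) = -⅓*1 = -⅓)
q(L) = 4*L
M(g) = 380/3 (M(g) = 128 + 4*(-⅓) = 128 - 4/3 = 380/3)
-(M(-136) + D) = -(380/3 + 50622) = -1*152246/3 = -152246/3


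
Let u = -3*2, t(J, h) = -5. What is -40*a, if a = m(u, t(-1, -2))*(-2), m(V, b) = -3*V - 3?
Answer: 1200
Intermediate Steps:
u = -6
m(V, b) = -3 - 3*V
a = -30 (a = (-3 - 3*(-6))*(-2) = (-3 + 18)*(-2) = 15*(-2) = -30)
-40*a = -40*(-30) = 1200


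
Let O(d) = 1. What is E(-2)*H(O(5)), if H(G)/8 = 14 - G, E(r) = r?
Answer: -208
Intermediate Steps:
H(G) = 112 - 8*G (H(G) = 8*(14 - G) = 112 - 8*G)
E(-2)*H(O(5)) = -2*(112 - 8*1) = -2*(112 - 8) = -2*104 = -208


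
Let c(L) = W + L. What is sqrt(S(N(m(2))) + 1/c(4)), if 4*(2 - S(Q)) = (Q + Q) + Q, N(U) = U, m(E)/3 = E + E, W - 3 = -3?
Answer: 3*I*sqrt(3)/2 ≈ 2.5981*I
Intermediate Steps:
W = 0 (W = 3 - 3 = 0)
m(E) = 6*E (m(E) = 3*(E + E) = 3*(2*E) = 6*E)
c(L) = L (c(L) = 0 + L = L)
S(Q) = 2 - 3*Q/4 (S(Q) = 2 - ((Q + Q) + Q)/4 = 2 - (2*Q + Q)/4 = 2 - 3*Q/4)
sqrt(S(N(m(2))) + 1/c(4)) = sqrt((2 - 9*2/2) + 1/4) = sqrt((2 - 3/4*12) + 1/4) = sqrt((2 - 9) + 1/4) = sqrt(-7 + 1/4) = sqrt(-27/4) = 3*I*sqrt(3)/2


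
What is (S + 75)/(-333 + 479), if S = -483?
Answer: -204/73 ≈ -2.7945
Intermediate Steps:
(S + 75)/(-333 + 479) = (-483 + 75)/(-333 + 479) = -408/146 = -408*1/146 = -204/73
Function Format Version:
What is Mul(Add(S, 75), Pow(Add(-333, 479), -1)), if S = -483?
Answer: Rational(-204, 73) ≈ -2.7945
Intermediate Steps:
Mul(Add(S, 75), Pow(Add(-333, 479), -1)) = Mul(Add(-483, 75), Pow(Add(-333, 479), -1)) = Mul(-408, Pow(146, -1)) = Mul(-408, Rational(1, 146)) = Rational(-204, 73)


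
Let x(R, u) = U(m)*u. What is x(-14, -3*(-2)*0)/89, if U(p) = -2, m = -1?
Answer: 0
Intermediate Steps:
x(R, u) = -2*u
x(-14, -3*(-2)*0)/89 = -2*(-3*(-2))*0/89 = -12*0*(1/89) = -2*0*(1/89) = 0*(1/89) = 0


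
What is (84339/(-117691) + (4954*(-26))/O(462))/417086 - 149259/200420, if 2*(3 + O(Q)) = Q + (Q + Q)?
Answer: -999700453945409/1341555046082580 ≈ -0.74518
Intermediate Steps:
O(Q) = -3 + 3*Q/2 (O(Q) = -3 + (Q + (Q + Q))/2 = -3 + (Q + 2*Q)/2 = -3 + (3*Q)/2 = -3 + 3*Q/2)
(84339/(-117691) + (4954*(-26))/O(462))/417086 - 149259/200420 = (84339/(-117691) + (4954*(-26))/(-3 + (3/2)*462))/417086 - 149259/200420 = (84339*(-1/117691) - 128804/(-3 + 693))*(1/417086) - 149259*1/200420 = (-84339/117691 - 128804/690)*(1/417086) - 13569/18220 = (-84339/117691 - 128804*1/690)*(1/417086) - 13569/18220 = (-84339/117691 - 64402/345)*(1/417086) - 13569/18220 = -330810119/1765365*1/417086 - 13569/18220 = -330810119/736309026390 - 13569/18220 = -999700453945409/1341555046082580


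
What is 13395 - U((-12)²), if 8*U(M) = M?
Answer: 13377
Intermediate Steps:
U(M) = M/8
13395 - U((-12)²) = 13395 - (-12)²/8 = 13395 - 144/8 = 13395 - 1*18 = 13395 - 18 = 13377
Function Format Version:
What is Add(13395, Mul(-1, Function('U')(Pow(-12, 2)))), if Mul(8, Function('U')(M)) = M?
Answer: 13377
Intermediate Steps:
Function('U')(M) = Mul(Rational(1, 8), M)
Add(13395, Mul(-1, Function('U')(Pow(-12, 2)))) = Add(13395, Mul(-1, Mul(Rational(1, 8), Pow(-12, 2)))) = Add(13395, Mul(-1, Mul(Rational(1, 8), 144))) = Add(13395, Mul(-1, 18)) = Add(13395, -18) = 13377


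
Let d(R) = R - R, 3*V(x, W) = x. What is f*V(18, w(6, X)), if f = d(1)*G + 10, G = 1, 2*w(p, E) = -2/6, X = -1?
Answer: 60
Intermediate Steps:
w(p, E) = -⅙ (w(p, E) = (-2/6)/2 = (-2*⅙)/2 = (½)*(-⅓) = -⅙)
V(x, W) = x/3
d(R) = 0
f = 10 (f = 0*1 + 10 = 0 + 10 = 10)
f*V(18, w(6, X)) = 10*((⅓)*18) = 10*6 = 60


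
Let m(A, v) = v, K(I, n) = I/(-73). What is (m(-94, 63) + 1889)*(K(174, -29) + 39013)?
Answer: 5558856800/73 ≈ 7.6149e+7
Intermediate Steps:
K(I, n) = -I/73 (K(I, n) = I*(-1/73) = -I/73)
(m(-94, 63) + 1889)*(K(174, -29) + 39013) = (63 + 1889)*(-1/73*174 + 39013) = 1952*(-174/73 + 39013) = 1952*(2847775/73) = 5558856800/73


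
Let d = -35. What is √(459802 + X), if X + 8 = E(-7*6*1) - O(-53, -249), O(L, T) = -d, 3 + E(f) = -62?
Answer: √459694 ≈ 678.01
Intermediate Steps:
E(f) = -65 (E(f) = -3 - 62 = -65)
O(L, T) = 35 (O(L, T) = -1*(-35) = 35)
X = -108 (X = -8 + (-65 - 1*35) = -8 + (-65 - 35) = -8 - 100 = -108)
√(459802 + X) = √(459802 - 108) = √459694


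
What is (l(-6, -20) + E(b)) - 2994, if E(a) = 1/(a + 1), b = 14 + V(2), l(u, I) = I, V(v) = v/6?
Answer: -138641/46 ≈ -3013.9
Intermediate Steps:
V(v) = v/6 (V(v) = v*(⅙) = v/6)
b = 43/3 (b = 14 + (⅙)*2 = 14 + ⅓ = 43/3 ≈ 14.333)
E(a) = 1/(1 + a)
(l(-6, -20) + E(b)) - 2994 = (-20 + 1/(1 + 43/3)) - 2994 = (-20 + 1/(46/3)) - 2994 = (-20 + 3/46) - 2994 = -917/46 - 2994 = -138641/46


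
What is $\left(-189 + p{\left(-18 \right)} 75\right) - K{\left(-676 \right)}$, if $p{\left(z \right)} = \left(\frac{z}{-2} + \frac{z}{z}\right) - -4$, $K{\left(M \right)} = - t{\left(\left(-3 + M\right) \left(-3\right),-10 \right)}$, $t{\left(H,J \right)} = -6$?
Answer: $855$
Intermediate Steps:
$K{\left(M \right)} = 6$ ($K{\left(M \right)} = \left(-1\right) \left(-6\right) = 6$)
$p{\left(z \right)} = 5 - \frac{z}{2}$ ($p{\left(z \right)} = \left(z \left(- \frac{1}{2}\right) + 1\right) + 4 = \left(- \frac{z}{2} + 1\right) + 4 = \left(1 - \frac{z}{2}\right) + 4 = 5 - \frac{z}{2}$)
$\left(-189 + p{\left(-18 \right)} 75\right) - K{\left(-676 \right)} = \left(-189 + \left(5 - -9\right) 75\right) - 6 = \left(-189 + \left(5 + 9\right) 75\right) - 6 = \left(-189 + 14 \cdot 75\right) - 6 = \left(-189 + 1050\right) - 6 = 861 - 6 = 855$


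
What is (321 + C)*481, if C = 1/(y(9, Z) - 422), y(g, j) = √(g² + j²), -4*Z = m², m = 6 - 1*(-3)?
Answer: 438725186575/2841487 - 17316*√97/2841487 ≈ 1.5440e+5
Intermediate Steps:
m = 9 (m = 6 + 3 = 9)
Z = -81/4 (Z = -¼*9² = -¼*81 = -81/4 ≈ -20.250)
C = 1/(-422 + 9*√97/4) (C = 1/(√(9² + (-81/4)²) - 422) = 1/(√(81 + 6561/16) - 422) = 1/(√(7857/16) - 422) = 1/(9*√97/4 - 422) = 1/(-422 + 9*√97/4) ≈ -0.0025010)
(321 + C)*481 = (321 + (-6752/2841487 - 36*√97/2841487))*481 = (912110575/2841487 - 36*√97/2841487)*481 = 438725186575/2841487 - 17316*√97/2841487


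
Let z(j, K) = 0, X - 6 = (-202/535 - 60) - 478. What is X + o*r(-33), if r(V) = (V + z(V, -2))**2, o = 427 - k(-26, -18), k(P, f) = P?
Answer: 263639773/535 ≈ 4.9278e+5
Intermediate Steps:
X = -284822/535 (X = 6 + ((-202/535 - 60) - 478) = 6 + (-32302/535 - 478) = 6 - 288032/535 = -284822/535 ≈ -532.38)
o = 453 (o = 427 - 1*(-26) = 427 + 26 = 453)
r(V) = V**2 (r(V) = (V + 0)**2 = V**2)
X + o*r(-33) = -284822/535 + 453*(-33)**2 = -284822/535 + 453*1089 = -284822/535 + 493317 = 263639773/535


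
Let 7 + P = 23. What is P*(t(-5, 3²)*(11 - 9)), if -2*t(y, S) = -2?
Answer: 32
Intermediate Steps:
P = 16 (P = -7 + 23 = 16)
t(y, S) = 1 (t(y, S) = -½*(-2) = 1)
P*(t(-5, 3²)*(11 - 9)) = 16*(1*(11 - 9)) = 16*(1*2) = 16*2 = 32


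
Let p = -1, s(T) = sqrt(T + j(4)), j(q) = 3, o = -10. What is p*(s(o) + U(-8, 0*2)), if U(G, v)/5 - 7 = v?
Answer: -35 - I*sqrt(7) ≈ -35.0 - 2.6458*I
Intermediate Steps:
s(T) = sqrt(3 + T) (s(T) = sqrt(T + 3) = sqrt(3 + T))
U(G, v) = 35 + 5*v
p*(s(o) + U(-8, 0*2)) = -(sqrt(3 - 10) + (35 + 5*(0*2))) = -(sqrt(-7) + (35 + 5*0)) = -(I*sqrt(7) + (35 + 0)) = -(I*sqrt(7) + 35) = -(35 + I*sqrt(7)) = -35 - I*sqrt(7)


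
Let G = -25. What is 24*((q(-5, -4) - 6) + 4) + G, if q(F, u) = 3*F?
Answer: -433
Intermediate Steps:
24*((q(-5, -4) - 6) + 4) + G = 24*((3*(-5) - 6) + 4) - 25 = 24*((-15 - 6) + 4) - 25 = 24*(-21 + 4) - 25 = 24*(-17) - 25 = -408 - 25 = -433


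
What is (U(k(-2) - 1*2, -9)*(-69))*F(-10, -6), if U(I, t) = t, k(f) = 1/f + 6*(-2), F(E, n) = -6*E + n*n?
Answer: 59616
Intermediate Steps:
F(E, n) = n² - 6*E (F(E, n) = -6*E + n² = n² - 6*E)
k(f) = -12 + 1/f (k(f) = 1/f - 12 = -12 + 1/f)
(U(k(-2) - 1*2, -9)*(-69))*F(-10, -6) = (-9*(-69))*((-6)² - 6*(-10)) = 621*(36 + 60) = 621*96 = 59616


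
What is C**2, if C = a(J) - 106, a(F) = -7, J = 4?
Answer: 12769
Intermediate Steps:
C = -113 (C = -7 - 106 = -113)
C**2 = (-113)**2 = 12769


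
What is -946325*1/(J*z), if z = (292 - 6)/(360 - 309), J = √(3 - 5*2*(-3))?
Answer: -16087525*√33/3146 ≈ -29376.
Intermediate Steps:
J = √33 (J = √(3 - 10*(-3)) = √(3 + 30) = √33 ≈ 5.7446)
z = 286/51 ≈ 5.6078
-946325*1/(J*z) = -946325*17*√33/3146 = -16087525*√33/3146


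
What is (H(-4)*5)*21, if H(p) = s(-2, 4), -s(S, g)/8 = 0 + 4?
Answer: -3360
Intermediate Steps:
s(S, g) = -32 (s(S, g) = -8*(0 + 4) = -8*4 = -32)
H(p) = -32
(H(-4)*5)*21 = -32*5*21 = -160*21 = -3360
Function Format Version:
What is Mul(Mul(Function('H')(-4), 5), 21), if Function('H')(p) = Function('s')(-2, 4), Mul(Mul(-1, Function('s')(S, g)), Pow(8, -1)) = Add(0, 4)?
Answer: -3360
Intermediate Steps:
Function('s')(S, g) = -32 (Function('s')(S, g) = Mul(-8, Add(0, 4)) = Mul(-8, 4) = -32)
Function('H')(p) = -32
Mul(Mul(Function('H')(-4), 5), 21) = Mul(Mul(-32, 5), 21) = Mul(-160, 21) = -3360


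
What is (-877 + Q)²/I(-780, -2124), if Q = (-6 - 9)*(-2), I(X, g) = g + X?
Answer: -5929/24 ≈ -247.04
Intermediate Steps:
I(X, g) = X + g
Q = 30 (Q = -15*(-2) = 30)
(-877 + Q)²/I(-780, -2124) = (-877 + 30)²/(-780 - 2124) = (-847)²/(-2904) = 717409*(-1/2904) = -5929/24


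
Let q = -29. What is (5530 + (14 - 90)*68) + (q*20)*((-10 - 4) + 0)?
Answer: 8482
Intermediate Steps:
(5530 + (14 - 90)*68) + (q*20)*((-10 - 4) + 0) = (5530 + (14 - 90)*68) + (-29*20)*((-10 - 4) + 0) = (5530 - 76*68) - 580*(-14 + 0) = (5530 - 5168) - 580*(-14) = 362 + 8120 = 8482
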